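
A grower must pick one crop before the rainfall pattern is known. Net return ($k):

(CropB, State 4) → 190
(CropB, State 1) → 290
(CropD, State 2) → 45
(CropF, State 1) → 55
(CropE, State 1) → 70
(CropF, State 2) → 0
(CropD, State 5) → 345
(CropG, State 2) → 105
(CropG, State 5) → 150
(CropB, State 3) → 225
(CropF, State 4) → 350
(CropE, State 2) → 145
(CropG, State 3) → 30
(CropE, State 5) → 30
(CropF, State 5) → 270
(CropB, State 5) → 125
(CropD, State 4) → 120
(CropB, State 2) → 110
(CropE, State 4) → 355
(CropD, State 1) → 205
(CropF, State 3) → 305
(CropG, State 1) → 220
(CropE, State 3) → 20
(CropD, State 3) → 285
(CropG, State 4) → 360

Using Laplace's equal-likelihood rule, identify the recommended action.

Row averages: CropD=200, CropF=196, CropB=188, CropE=124, CropG=173
Highest average = 200 → CropD.

CropD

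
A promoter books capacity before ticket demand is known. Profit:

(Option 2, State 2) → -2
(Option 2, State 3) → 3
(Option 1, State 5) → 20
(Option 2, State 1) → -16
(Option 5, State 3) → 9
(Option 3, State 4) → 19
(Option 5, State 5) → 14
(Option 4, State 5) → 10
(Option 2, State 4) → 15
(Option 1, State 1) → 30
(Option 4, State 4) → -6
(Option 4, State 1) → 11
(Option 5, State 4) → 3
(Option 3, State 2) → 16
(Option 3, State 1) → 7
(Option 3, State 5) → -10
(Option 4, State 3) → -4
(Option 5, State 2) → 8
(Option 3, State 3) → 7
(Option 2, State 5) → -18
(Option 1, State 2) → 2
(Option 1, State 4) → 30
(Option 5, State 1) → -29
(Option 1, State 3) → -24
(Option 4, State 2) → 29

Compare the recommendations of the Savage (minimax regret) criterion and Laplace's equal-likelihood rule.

Column bests: State 1=30, State 2=29, State 3=9, State 4=30, State 5=20.
Option 1 regrets: 0, 27, 33, 0, 0 → max 33
Option 2 regrets: 46, 31, 6, 15, 38 → max 46
Option 3 regrets: 23, 13, 2, 11, 30 → max 30
Option 4 regrets: 19, 0, 13, 36, 10 → max 36
Option 5 regrets: 59, 21, 0, 27, 6 → max 59
Smallest max regret = 30 → Option 3.
Row averages: Option 1=11.6, Option 2=-3.6, Option 3=7.8, Option 4=8, Option 5=1
Highest average = 11.6 → Option 1.

minimax regret → Option 3; laplace → Option 1 (disagree)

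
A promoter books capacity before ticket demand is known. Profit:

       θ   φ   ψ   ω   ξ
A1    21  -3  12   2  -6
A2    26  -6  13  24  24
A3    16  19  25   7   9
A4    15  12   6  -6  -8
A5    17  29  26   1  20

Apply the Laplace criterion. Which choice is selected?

A5

Row averages: A1=5.2, A2=16.2, A3=15.2, A4=3.8, A5=18.6
Highest average = 18.6 → A5.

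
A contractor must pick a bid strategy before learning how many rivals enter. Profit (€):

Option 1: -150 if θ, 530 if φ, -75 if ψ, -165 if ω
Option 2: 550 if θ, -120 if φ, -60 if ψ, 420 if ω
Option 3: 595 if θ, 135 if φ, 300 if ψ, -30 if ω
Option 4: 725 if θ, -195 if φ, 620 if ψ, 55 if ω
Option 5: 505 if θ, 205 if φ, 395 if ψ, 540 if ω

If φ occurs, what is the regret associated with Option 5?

325

Best payoff under φ is 530.
Regret = 530 − 205 = 325.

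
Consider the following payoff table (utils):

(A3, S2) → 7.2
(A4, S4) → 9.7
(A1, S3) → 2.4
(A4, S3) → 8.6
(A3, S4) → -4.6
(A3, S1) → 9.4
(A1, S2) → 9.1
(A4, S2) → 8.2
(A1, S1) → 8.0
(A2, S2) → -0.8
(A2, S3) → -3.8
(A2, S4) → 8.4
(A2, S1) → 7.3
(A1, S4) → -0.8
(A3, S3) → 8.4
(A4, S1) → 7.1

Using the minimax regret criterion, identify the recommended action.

Column bests: S1=9.4, S2=9.1, S3=8.6, S4=9.7.
A1 regrets: 1.4, 0.0, 6.2, 10.5 → max 10.5
A2 regrets: 2.1, 9.9, 12.4, 1.3 → max 12.4
A3 regrets: 0.0, 1.9, 0.2, 14.3 → max 14.3
A4 regrets: 2.3, 0.9, 0.0, 0.0 → max 2.3
Smallest max regret = 2.3 → A4.

A4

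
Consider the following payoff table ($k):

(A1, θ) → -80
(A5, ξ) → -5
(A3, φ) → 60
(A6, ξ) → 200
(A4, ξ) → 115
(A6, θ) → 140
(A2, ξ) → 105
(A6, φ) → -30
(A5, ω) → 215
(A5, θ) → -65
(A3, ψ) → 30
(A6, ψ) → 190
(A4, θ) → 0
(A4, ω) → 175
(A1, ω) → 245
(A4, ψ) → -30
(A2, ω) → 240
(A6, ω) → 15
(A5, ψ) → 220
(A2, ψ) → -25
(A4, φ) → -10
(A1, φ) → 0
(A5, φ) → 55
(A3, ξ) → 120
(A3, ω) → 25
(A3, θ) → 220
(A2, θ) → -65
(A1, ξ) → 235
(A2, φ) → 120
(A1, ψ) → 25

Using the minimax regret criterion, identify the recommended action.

Column bests: θ=220, φ=120, ψ=220, ω=245, ξ=235.
A1 regrets: 300, 120, 195, 0, 0 → max 300
A2 regrets: 285, 0, 245, 5, 130 → max 285
A3 regrets: 0, 60, 190, 220, 115 → max 220
A4 regrets: 220, 130, 250, 70, 120 → max 250
A5 regrets: 285, 65, 0, 30, 240 → max 285
A6 regrets: 80, 150, 30, 230, 35 → max 230
Smallest max regret = 220 → A3.

A3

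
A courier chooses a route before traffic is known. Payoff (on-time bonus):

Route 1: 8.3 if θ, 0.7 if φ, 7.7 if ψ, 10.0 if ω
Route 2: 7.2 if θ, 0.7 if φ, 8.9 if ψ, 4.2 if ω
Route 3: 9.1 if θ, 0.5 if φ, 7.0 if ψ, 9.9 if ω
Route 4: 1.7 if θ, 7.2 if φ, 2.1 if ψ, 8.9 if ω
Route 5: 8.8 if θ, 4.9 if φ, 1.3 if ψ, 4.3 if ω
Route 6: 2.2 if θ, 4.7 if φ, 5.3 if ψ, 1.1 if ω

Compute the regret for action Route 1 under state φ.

6.5

Best payoff under φ is 7.2.
Regret = 7.2 − 0.7 = 6.5.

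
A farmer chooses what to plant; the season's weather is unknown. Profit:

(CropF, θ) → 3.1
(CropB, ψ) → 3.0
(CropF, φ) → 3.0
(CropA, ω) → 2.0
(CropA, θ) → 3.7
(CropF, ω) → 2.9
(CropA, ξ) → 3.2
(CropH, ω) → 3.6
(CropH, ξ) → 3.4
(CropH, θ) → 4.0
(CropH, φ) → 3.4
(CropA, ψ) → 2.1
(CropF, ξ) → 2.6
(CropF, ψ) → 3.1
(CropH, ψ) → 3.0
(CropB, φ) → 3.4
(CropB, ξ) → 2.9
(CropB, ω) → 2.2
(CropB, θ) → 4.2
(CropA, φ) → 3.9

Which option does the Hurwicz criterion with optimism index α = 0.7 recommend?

CropB: 0.7·4.2 + 0.3·2.2 = 3.6
CropF: 0.7·3.1 + 0.3·2.6 = 2.95
CropA: 0.7·3.9 + 0.3·2.0 = 3.33
CropH: 0.7·4.0 + 0.3·3.0 = 3.7
Highest Hurwicz score = 3.7 → CropH.

CropH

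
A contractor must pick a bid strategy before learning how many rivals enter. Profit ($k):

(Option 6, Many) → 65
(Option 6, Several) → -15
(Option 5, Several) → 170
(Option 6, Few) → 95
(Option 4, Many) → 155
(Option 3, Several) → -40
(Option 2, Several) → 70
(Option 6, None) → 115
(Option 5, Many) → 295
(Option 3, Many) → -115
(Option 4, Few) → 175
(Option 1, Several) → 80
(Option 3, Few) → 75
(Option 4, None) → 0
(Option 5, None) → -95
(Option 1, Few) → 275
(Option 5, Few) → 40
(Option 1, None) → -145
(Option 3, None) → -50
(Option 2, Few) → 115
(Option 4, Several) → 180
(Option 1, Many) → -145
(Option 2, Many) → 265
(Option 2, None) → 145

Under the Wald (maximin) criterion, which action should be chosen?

Option 2

Row minima: Option 1=-145, Option 2=70, Option 3=-115, Option 4=0, Option 5=-95, Option 6=-15
Best worst-case = 70 → Option 2.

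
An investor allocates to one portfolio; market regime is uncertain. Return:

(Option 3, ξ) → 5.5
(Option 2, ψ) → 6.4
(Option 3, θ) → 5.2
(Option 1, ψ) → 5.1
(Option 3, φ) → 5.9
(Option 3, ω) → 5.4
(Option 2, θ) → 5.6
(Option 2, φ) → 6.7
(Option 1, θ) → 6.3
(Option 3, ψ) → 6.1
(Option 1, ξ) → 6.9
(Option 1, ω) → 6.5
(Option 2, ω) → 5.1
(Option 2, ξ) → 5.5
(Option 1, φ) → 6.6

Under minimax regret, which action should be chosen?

Option 1

Column bests: θ=6.3, φ=6.7, ψ=6.4, ω=6.5, ξ=6.9.
Option 1 regrets: 0.0, 0.1, 1.3, 0.0, 0.0 → max 1.3
Option 2 regrets: 0.7, 0.0, 0.0, 1.4, 1.4 → max 1.4
Option 3 regrets: 1.1, 0.8, 0.3, 1.1, 1.4 → max 1.4
Smallest max regret = 1.3 → Option 1.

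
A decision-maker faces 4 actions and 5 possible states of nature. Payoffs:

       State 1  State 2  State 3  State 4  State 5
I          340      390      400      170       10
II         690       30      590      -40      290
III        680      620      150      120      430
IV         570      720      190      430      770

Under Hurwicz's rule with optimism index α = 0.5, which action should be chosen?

IV

I: 0.5·400 + 0.5·10 = 205
II: 0.5·690 + 0.5·(-40) = 325
III: 0.5·680 + 0.5·120 = 400
IV: 0.5·770 + 0.5·190 = 480
Highest Hurwicz score = 480 → IV.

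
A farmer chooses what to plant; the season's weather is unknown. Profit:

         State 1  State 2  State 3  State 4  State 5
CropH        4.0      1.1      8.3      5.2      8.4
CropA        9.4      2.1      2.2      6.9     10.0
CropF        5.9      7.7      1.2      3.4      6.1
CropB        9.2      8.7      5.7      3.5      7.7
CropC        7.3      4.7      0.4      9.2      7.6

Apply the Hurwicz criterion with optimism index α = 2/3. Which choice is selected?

CropA

CropH: 2/3·8.4 + 1/3·1.1 = 179/30
CropA: 2/3·10.0 + 1/3·2.1 = 221/30
CropF: 2/3·7.7 + 1/3·1.2 = 83/15
CropB: 2/3·9.2 + 1/3·3.5 = 7.3
CropC: 2/3·9.2 + 1/3·0.4 = 94/15
Highest Hurwicz score = 221/30 → CropA.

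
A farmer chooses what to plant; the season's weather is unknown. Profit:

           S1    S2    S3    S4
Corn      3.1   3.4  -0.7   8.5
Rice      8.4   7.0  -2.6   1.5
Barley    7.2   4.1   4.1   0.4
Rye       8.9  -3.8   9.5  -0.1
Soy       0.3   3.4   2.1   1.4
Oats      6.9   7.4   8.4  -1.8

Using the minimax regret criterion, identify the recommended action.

Column bests: S1=8.9, S2=7.4, S3=9.5, S4=8.5.
Corn regrets: 5.8, 4.0, 10.2, 0.0 → max 10.2
Rice regrets: 0.5, 0.4, 12.1, 7.0 → max 12.1
Barley regrets: 1.7, 3.3, 5.4, 8.1 → max 8.1
Rye regrets: 0.0, 11.2, 0.0, 8.6 → max 11.2
Soy regrets: 8.6, 4.0, 7.4, 7.1 → max 8.6
Oats regrets: 2.0, 0.0, 1.1, 10.3 → max 10.3
Smallest max regret = 8.1 → Barley.

Barley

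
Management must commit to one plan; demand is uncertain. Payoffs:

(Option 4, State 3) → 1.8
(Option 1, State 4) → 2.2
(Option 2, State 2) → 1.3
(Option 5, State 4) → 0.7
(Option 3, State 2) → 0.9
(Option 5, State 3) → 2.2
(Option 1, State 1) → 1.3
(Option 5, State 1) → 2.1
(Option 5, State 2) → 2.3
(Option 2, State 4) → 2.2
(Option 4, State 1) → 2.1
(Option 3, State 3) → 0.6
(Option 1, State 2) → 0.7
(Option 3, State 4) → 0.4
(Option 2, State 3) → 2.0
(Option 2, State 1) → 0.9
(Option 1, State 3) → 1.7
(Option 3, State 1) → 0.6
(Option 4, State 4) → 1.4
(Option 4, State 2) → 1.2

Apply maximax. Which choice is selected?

Row maxima: Option 1=2.2, Option 2=2.2, Option 3=0.9, Option 4=2.1, Option 5=2.3
Best best-case = 2.3 → Option 5.

Option 5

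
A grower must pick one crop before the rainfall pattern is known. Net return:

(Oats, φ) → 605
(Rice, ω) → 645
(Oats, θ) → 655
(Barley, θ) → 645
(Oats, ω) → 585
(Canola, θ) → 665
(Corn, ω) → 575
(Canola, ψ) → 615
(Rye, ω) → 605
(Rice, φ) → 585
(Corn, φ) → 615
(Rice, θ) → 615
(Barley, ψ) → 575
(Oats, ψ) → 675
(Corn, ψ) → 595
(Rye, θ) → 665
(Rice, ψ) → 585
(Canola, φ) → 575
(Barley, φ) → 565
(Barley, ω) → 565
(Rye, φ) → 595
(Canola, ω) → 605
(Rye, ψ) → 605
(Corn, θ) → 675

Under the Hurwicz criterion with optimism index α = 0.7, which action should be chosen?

Corn: 0.7·675 + 0.3·575 = 645
Rye: 0.7·665 + 0.3·595 = 644
Barley: 0.7·645 + 0.3·565 = 621
Canola: 0.7·665 + 0.3·575 = 638
Oats: 0.7·675 + 0.3·585 = 648
Rice: 0.7·645 + 0.3·585 = 627
Highest Hurwicz score = 648 → Oats.

Oats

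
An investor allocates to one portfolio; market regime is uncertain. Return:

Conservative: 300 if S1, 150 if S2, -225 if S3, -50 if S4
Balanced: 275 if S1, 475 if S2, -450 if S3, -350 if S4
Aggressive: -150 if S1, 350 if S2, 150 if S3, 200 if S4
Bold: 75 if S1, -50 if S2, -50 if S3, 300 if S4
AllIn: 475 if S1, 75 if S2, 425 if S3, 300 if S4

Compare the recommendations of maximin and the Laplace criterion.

maximin → AllIn; laplace → AllIn (agree)

Row minima: Conservative=-225, Balanced=-450, Aggressive=-150, Bold=-50, AllIn=75
Best worst-case = 75 → AllIn.
Row averages: Conservative=43.75, Balanced=-12.5, Aggressive=137.5, Bold=68.75, AllIn=318.75
Highest average = 318.75 → AllIn.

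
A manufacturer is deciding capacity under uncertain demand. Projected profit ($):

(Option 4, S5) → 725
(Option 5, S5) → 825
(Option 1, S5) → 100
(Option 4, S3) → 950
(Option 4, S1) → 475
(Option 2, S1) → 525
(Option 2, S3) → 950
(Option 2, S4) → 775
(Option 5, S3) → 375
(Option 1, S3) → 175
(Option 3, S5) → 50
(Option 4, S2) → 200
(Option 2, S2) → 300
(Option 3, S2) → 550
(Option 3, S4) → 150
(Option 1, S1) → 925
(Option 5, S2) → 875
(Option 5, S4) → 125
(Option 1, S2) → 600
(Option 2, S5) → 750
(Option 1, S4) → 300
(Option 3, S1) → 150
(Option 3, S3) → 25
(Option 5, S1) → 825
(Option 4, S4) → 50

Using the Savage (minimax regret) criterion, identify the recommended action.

Option 2

Column bests: S1=925, S2=875, S3=950, S4=775, S5=825.
Option 1 regrets: 0, 275, 775, 475, 725 → max 775
Option 2 regrets: 400, 575, 0, 0, 75 → max 575
Option 3 regrets: 775, 325, 925, 625, 775 → max 925
Option 4 regrets: 450, 675, 0, 725, 100 → max 725
Option 5 regrets: 100, 0, 575, 650, 0 → max 650
Smallest max regret = 575 → Option 2.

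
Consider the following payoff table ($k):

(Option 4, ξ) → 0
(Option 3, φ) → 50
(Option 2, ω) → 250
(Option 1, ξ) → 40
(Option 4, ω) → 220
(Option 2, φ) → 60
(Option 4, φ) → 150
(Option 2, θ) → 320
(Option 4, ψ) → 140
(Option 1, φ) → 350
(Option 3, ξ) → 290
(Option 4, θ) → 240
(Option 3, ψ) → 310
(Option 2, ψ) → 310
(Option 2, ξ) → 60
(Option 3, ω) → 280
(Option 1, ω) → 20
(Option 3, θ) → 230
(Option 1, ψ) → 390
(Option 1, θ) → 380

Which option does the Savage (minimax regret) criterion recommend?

Option 1

Column bests: θ=380, φ=350, ψ=390, ω=280, ξ=290.
Option 1 regrets: 0, 0, 0, 260, 250 → max 260
Option 2 regrets: 60, 290, 80, 30, 230 → max 290
Option 3 regrets: 150, 300, 80, 0, 0 → max 300
Option 4 regrets: 140, 200, 250, 60, 290 → max 290
Smallest max regret = 260 → Option 1.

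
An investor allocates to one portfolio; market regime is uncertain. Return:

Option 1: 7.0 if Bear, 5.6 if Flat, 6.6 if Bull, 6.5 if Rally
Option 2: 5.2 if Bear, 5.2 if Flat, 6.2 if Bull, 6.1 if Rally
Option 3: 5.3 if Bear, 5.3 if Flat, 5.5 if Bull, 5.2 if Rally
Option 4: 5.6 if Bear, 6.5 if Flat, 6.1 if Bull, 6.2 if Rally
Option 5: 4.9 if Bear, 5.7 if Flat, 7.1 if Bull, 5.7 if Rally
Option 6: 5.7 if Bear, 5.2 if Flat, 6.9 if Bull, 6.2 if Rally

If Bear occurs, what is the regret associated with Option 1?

Best payoff under Bear is 7.0.
Regret = 7.0 − 7.0 = 0.0.

0.0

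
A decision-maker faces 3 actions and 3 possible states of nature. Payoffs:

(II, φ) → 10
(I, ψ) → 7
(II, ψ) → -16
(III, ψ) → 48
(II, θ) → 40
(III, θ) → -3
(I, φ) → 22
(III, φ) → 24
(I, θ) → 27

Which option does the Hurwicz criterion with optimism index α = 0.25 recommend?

I

I: 0.25·27 + 0.75·7 = 12
II: 0.25·40 + 0.75·(-16) = -2
III: 0.25·48 + 0.75·(-3) = 9.75
Highest Hurwicz score = 12 → I.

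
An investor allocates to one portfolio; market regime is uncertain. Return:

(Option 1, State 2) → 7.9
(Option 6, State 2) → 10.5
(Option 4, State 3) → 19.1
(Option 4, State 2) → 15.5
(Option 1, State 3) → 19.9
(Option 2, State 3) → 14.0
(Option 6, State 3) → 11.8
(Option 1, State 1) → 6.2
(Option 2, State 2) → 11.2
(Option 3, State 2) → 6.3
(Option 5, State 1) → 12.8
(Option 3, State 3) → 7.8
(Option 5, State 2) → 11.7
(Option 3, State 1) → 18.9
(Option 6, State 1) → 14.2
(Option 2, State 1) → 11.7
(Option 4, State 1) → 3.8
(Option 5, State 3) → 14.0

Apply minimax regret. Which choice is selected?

Column bests: State 1=18.9, State 2=15.5, State 3=19.9.
Option 1 regrets: 12.7, 7.6, 0.0 → max 12.7
Option 2 regrets: 7.2, 4.3, 5.9 → max 7.2
Option 3 regrets: 0.0, 9.2, 12.1 → max 12.1
Option 4 regrets: 15.1, 0.0, 0.8 → max 15.1
Option 5 regrets: 6.1, 3.8, 5.9 → max 6.1
Option 6 regrets: 4.7, 5.0, 8.1 → max 8.1
Smallest max regret = 6.1 → Option 5.

Option 5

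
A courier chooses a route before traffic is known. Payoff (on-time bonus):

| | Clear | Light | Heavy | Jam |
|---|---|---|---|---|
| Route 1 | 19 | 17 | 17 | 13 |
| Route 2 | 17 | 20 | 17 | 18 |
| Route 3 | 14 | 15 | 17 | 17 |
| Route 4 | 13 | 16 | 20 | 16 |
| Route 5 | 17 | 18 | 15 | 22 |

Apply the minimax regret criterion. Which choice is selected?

Column bests: Clear=19, Light=20, Heavy=20, Jam=22.
Route 1 regrets: 0, 3, 3, 9 → max 9
Route 2 regrets: 2, 0, 3, 4 → max 4
Route 3 regrets: 5, 5, 3, 5 → max 5
Route 4 regrets: 6, 4, 0, 6 → max 6
Route 5 regrets: 2, 2, 5, 0 → max 5
Smallest max regret = 4 → Route 2.

Route 2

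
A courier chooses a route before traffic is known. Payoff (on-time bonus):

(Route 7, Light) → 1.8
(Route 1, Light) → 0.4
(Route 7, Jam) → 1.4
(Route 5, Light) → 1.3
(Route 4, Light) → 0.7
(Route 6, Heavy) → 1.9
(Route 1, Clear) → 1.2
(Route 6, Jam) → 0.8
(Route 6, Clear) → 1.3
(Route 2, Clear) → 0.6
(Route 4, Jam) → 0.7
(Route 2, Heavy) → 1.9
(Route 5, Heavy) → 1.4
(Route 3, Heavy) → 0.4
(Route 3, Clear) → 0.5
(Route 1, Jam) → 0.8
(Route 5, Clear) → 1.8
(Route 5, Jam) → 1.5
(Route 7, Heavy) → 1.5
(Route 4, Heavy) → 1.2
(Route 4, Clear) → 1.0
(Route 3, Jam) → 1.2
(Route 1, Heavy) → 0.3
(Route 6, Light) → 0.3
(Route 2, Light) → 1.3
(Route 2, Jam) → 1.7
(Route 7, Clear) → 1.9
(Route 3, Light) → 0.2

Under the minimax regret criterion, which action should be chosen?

Route 7

Column bests: Clear=1.9, Light=1.8, Heavy=1.9, Jam=1.7.
Route 1 regrets: 0.7, 1.4, 1.6, 0.9 → max 1.6
Route 2 regrets: 1.3, 0.5, 0.0, 0.0 → max 1.3
Route 3 regrets: 1.4, 1.6, 1.5, 0.5 → max 1.6
Route 4 regrets: 0.9, 1.1, 0.7, 1.0 → max 1.1
Route 5 regrets: 0.1, 0.5, 0.5, 0.2 → max 0.5
Route 6 regrets: 0.6, 1.5, 0.0, 0.9 → max 1.5
Route 7 regrets: 0.0, 0.0, 0.4, 0.3 → max 0.4
Smallest max regret = 0.4 → Route 7.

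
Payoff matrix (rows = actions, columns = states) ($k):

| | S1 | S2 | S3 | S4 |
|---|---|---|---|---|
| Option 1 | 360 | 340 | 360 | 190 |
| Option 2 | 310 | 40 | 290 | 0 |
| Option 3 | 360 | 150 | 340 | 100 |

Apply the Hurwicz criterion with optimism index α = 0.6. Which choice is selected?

Option 1

Option 1: 0.6·360 + 0.4·190 = 292
Option 2: 0.6·310 + 0.4·0 = 186
Option 3: 0.6·360 + 0.4·100 = 256
Highest Hurwicz score = 292 → Option 1.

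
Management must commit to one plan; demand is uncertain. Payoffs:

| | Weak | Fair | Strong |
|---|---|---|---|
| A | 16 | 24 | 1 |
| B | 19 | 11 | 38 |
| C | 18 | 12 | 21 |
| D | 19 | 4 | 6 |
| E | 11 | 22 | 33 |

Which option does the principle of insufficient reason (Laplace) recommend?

Row averages: A=41/3, B=68/3, C=17, D=29/3, E=22
Highest average = 68/3 → B.

B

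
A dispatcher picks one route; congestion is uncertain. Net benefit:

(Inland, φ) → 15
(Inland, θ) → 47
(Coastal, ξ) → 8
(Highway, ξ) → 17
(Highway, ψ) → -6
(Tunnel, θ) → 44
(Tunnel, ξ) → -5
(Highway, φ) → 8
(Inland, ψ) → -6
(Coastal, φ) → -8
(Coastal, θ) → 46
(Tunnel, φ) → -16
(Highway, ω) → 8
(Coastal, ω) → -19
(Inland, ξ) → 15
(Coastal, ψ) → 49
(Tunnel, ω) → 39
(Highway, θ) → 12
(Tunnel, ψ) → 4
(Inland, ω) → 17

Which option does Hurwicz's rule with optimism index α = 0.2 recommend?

Inland

Tunnel: 0.2·44 + 0.8·(-16) = -4
Inland: 0.2·47 + 0.8·(-6) = 4.6
Highway: 0.2·17 + 0.8·(-6) = -1.4
Coastal: 0.2·49 + 0.8·(-19) = -5.4
Highest Hurwicz score = 4.6 → Inland.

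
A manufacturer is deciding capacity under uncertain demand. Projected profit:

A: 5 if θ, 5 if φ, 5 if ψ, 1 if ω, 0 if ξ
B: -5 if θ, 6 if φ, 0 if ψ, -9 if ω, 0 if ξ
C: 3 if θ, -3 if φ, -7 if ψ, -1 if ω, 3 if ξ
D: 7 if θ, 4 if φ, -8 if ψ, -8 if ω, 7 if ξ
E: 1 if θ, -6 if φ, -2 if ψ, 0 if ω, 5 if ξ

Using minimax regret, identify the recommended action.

Column bests: θ=7, φ=6, ψ=5, ω=1, ξ=7.
A regrets: 2, 1, 0, 0, 7 → max 7
B regrets: 12, 0, 5, 10, 7 → max 12
C regrets: 4, 9, 12, 2, 4 → max 12
D regrets: 0, 2, 13, 9, 0 → max 13
E regrets: 6, 12, 7, 1, 2 → max 12
Smallest max regret = 7 → A.

A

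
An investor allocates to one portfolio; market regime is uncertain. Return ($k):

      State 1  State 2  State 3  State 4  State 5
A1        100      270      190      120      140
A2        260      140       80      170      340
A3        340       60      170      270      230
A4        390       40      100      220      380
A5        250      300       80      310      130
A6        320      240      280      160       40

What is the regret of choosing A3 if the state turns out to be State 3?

110

Best payoff under State 3 is 280.
Regret = 280 − 170 = 110.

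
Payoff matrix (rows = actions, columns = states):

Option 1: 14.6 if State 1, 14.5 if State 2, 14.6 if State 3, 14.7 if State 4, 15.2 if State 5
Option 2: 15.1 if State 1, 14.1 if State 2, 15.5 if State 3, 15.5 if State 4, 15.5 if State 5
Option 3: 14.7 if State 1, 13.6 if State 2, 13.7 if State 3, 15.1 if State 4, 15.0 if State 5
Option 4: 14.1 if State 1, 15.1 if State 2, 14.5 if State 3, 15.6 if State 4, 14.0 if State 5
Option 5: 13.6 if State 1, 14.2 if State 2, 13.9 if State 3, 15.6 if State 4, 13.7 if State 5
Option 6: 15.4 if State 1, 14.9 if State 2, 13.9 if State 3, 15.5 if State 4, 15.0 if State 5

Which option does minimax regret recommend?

Column bests: State 1=15.4, State 2=15.1, State 3=15.5, State 4=15.6, State 5=15.5.
Option 1 regrets: 0.8, 0.6, 0.9, 0.9, 0.3 → max 0.9
Option 2 regrets: 0.3, 1.0, 0.0, 0.1, 0.0 → max 1.0
Option 3 regrets: 0.7, 1.5, 1.8, 0.5, 0.5 → max 1.8
Option 4 regrets: 1.3, 0.0, 1.0, 0.0, 1.5 → max 1.5
Option 5 regrets: 1.8, 0.9, 1.6, 0.0, 1.8 → max 1.8
Option 6 regrets: 0.0, 0.2, 1.6, 0.1, 0.5 → max 1.6
Smallest max regret = 0.9 → Option 1.

Option 1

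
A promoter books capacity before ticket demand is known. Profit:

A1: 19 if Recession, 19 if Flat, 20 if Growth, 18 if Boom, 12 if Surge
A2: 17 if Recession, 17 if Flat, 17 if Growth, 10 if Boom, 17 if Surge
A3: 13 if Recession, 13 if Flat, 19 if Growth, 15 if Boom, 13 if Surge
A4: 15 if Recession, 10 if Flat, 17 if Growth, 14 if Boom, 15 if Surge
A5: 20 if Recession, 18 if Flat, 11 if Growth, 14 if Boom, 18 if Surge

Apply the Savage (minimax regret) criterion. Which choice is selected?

Column bests: Recession=20, Flat=19, Growth=20, Boom=18, Surge=18.
A1 regrets: 1, 0, 0, 0, 6 → max 6
A2 regrets: 3, 2, 3, 8, 1 → max 8
A3 regrets: 7, 6, 1, 3, 5 → max 7
A4 regrets: 5, 9, 3, 4, 3 → max 9
A5 regrets: 0, 1, 9, 4, 0 → max 9
Smallest max regret = 6 → A1.

A1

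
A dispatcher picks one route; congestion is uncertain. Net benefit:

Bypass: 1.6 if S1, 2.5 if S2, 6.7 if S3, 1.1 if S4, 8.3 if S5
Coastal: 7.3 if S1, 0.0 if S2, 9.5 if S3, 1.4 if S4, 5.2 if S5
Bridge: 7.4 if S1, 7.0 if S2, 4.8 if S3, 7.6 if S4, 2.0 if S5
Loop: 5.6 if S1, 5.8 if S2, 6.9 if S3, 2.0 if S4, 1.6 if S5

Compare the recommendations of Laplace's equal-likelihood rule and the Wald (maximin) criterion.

Row averages: Bypass=4.04, Coastal=4.68, Bridge=5.76, Loop=4.38
Highest average = 5.76 → Bridge.
Row minima: Bypass=1.1, Coastal=0.0, Bridge=2.0, Loop=1.6
Best worst-case = 2.0 → Bridge.

laplace → Bridge; maximin → Bridge (agree)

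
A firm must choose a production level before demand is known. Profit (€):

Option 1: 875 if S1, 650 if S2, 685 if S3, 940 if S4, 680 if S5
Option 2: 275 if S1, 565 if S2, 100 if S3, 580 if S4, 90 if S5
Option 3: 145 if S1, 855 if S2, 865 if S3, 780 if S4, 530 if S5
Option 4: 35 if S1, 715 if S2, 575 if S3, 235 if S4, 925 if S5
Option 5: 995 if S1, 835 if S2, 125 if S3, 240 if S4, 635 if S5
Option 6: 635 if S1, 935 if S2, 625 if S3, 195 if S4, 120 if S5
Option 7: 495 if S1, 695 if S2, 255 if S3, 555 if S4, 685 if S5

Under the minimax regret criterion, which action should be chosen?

Option 1

Column bests: S1=995, S2=935, S3=865, S4=940, S5=925.
Option 1 regrets: 120, 285, 180, 0, 245 → max 285
Option 2 regrets: 720, 370, 765, 360, 835 → max 835
Option 3 regrets: 850, 80, 0, 160, 395 → max 850
Option 4 regrets: 960, 220, 290, 705, 0 → max 960
Option 5 regrets: 0, 100, 740, 700, 290 → max 740
Option 6 regrets: 360, 0, 240, 745, 805 → max 805
Option 7 regrets: 500, 240, 610, 385, 240 → max 610
Smallest max regret = 285 → Option 1.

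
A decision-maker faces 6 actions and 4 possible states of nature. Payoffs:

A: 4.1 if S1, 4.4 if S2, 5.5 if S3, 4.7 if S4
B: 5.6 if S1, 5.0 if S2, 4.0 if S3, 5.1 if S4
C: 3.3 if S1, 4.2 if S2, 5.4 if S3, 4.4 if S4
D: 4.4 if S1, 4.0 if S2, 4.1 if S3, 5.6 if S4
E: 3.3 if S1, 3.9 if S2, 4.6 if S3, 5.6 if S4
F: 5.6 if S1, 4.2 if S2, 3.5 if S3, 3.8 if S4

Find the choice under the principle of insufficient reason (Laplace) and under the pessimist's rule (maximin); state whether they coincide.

laplace → B; maximin → A (disagree)

Row averages: A=4.675, B=4.925, C=4.325, D=4.525, E=4.35, F=4.275
Highest average = 4.925 → B.
Row minima: A=4.1, B=4.0, C=3.3, D=4.0, E=3.3, F=3.5
Best worst-case = 4.1 → A.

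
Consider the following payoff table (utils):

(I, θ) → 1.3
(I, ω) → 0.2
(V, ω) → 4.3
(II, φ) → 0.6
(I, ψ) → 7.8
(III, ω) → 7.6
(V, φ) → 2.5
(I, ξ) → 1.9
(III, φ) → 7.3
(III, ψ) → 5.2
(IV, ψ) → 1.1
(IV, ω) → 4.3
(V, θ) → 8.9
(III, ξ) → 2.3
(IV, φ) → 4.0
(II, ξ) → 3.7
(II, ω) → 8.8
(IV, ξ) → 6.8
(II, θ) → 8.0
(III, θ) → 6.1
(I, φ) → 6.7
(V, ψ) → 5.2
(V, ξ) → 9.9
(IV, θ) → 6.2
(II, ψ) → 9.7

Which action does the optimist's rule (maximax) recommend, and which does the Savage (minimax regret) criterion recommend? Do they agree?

maximax → V; minimax regret → V (agree)

Row maxima: I=7.8, II=9.7, III=7.6, IV=6.8, V=9.9
Best best-case = 9.9 → V.
Column bests: θ=8.9, φ=7.3, ψ=9.7, ω=8.8, ξ=9.9.
I regrets: 7.6, 0.6, 1.9, 8.6, 8.0 → max 8.6
II regrets: 0.9, 6.7, 0.0, 0.0, 6.2 → max 6.7
III regrets: 2.8, 0.0, 4.5, 1.2, 7.6 → max 7.6
IV regrets: 2.7, 3.3, 8.6, 4.5, 3.1 → max 8.6
V regrets: 0.0, 4.8, 4.5, 4.5, 0.0 → max 4.8
Smallest max regret = 4.8 → V.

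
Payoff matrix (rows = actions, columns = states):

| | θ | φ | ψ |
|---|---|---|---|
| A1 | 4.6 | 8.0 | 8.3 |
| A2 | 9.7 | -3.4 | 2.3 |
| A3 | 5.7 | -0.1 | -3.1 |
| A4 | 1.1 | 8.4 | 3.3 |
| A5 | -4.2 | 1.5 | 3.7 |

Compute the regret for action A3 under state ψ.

Best payoff under ψ is 8.3.
Regret = 8.3 − (-3.1) = 11.4.

11.4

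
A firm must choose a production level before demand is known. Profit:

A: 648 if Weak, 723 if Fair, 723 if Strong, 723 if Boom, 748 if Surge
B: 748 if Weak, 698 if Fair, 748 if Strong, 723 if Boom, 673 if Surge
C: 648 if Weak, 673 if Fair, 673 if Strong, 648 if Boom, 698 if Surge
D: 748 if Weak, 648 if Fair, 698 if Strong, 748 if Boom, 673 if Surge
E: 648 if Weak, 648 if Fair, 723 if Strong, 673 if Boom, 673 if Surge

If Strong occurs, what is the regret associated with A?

25

Best payoff under Strong is 748.
Regret = 748 − 723 = 25.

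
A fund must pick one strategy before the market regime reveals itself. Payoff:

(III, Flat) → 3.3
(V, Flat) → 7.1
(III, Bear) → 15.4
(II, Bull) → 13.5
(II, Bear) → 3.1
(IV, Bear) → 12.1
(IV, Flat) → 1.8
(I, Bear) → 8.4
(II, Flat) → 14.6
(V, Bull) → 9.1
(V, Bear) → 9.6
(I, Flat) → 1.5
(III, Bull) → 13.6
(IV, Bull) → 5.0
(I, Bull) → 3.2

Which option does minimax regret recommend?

Column bests: Bear=15.4, Flat=14.6, Bull=13.6.
I regrets: 7.0, 13.1, 10.4 → max 13.1
II regrets: 12.3, 0.0, 0.1 → max 12.3
III regrets: 0.0, 11.3, 0.0 → max 11.3
IV regrets: 3.3, 12.8, 8.6 → max 12.8
V regrets: 5.8, 7.5, 4.5 → max 7.5
Smallest max regret = 7.5 → V.

V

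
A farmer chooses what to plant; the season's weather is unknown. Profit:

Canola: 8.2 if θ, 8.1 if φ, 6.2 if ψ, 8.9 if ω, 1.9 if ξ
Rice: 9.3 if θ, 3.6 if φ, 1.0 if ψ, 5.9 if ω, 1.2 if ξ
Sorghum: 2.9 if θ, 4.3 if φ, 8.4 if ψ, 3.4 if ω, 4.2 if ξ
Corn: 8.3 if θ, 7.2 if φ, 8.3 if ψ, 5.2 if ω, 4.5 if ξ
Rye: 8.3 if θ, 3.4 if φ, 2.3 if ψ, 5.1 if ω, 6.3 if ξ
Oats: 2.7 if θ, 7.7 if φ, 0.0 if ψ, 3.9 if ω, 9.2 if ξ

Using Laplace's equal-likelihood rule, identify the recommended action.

Row averages: Canola=6.66, Rice=4.2, Sorghum=4.64, Corn=6.7, Rye=5.08, Oats=4.7
Highest average = 6.7 → Corn.

Corn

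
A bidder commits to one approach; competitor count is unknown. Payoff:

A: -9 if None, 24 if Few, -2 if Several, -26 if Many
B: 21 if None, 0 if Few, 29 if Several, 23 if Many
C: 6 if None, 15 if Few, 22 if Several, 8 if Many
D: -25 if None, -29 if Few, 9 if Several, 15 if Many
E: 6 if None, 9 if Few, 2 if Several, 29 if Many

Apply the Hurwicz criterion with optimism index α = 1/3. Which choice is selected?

A: 1/3·24 + 2/3·(-26) = -28/3
B: 1/3·29 + 2/3·0 = 29/3
C: 1/3·22 + 2/3·6 = 34/3
D: 1/3·15 + 2/3·(-29) = -43/3
E: 1/3·29 + 2/3·2 = 11
Highest Hurwicz score = 34/3 → C.

C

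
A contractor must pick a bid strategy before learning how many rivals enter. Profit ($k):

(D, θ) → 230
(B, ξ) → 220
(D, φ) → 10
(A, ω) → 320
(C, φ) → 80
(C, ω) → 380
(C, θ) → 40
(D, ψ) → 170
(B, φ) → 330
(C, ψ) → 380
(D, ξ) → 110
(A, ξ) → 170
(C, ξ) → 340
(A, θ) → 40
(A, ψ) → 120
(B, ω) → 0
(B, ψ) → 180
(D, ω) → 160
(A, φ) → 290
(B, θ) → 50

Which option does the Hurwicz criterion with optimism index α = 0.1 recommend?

C

A: 0.1·320 + 0.9·40 = 68
B: 0.1·330 + 0.9·0 = 33
C: 0.1·380 + 0.9·40 = 74
D: 0.1·230 + 0.9·10 = 32
Highest Hurwicz score = 74 → C.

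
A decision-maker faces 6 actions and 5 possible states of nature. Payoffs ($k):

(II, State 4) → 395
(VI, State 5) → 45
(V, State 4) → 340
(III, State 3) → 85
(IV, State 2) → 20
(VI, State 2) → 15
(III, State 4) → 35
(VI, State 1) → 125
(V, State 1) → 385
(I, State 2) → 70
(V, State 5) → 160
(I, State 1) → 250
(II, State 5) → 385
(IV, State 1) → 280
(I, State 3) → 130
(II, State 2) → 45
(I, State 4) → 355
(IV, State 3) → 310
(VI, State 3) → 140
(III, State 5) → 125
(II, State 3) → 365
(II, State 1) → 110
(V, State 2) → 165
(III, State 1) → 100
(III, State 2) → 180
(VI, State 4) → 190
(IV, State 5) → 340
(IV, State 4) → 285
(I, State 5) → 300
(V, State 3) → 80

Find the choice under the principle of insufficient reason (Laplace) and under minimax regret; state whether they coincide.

Row averages: I=221, II=260, III=105, IV=247, V=226, VI=103
Highest average = 260 → II.
Column bests: State 1=385, State 2=180, State 3=365, State 4=395, State 5=385.
I regrets: 135, 110, 235, 40, 85 → max 235
II regrets: 275, 135, 0, 0, 0 → max 275
III regrets: 285, 0, 280, 360, 260 → max 360
IV regrets: 105, 160, 55, 110, 45 → max 160
V regrets: 0, 15, 285, 55, 225 → max 285
VI regrets: 260, 165, 225, 205, 340 → max 340
Smallest max regret = 160 → IV.

laplace → II; minimax regret → IV (disagree)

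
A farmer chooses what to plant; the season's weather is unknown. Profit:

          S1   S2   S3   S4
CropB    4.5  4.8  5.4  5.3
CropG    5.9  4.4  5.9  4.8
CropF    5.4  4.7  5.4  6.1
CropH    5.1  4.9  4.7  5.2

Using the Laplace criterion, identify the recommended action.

Row averages: CropB=5, CropG=5.25, CropF=5.4, CropH=4.975
Highest average = 5.4 → CropF.

CropF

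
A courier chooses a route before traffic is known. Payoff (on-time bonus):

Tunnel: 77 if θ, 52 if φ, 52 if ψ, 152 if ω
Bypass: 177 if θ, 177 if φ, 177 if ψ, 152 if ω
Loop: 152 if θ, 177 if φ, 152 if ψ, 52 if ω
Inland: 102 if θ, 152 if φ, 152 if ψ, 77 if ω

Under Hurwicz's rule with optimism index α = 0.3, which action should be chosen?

Bypass

Tunnel: 0.3·152 + 0.7·52 = 82
Bypass: 0.3·177 + 0.7·152 = 159.5
Loop: 0.3·177 + 0.7·52 = 89.5
Inland: 0.3·152 + 0.7·77 = 99.5
Highest Hurwicz score = 159.5 → Bypass.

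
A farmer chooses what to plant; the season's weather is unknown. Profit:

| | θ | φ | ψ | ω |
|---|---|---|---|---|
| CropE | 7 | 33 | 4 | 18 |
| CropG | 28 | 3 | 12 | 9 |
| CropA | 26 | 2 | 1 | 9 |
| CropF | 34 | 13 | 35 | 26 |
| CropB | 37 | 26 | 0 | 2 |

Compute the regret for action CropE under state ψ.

Best payoff under ψ is 35.
Regret = 35 − 4 = 31.

31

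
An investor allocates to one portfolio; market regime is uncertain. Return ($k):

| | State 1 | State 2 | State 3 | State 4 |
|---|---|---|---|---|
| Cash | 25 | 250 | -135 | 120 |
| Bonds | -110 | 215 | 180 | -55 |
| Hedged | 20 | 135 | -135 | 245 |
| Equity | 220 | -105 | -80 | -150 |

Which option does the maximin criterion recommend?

Row minima: Cash=-135, Bonds=-110, Hedged=-135, Equity=-150
Best worst-case = -110 → Bonds.

Bonds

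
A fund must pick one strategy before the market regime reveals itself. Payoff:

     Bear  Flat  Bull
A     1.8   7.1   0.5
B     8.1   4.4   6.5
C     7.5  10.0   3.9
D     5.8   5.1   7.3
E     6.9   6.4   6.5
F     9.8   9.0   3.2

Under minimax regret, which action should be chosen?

Column bests: Bear=9.8, Flat=10.0, Bull=7.3.
A regrets: 8.0, 2.9, 6.8 → max 8.0
B regrets: 1.7, 5.6, 0.8 → max 5.6
C regrets: 2.3, 0.0, 3.4 → max 3.4
D regrets: 4.0, 4.9, 0.0 → max 4.9
E regrets: 2.9, 3.6, 0.8 → max 3.6
F regrets: 0.0, 1.0, 4.1 → max 4.1
Smallest max regret = 3.4 → C.

C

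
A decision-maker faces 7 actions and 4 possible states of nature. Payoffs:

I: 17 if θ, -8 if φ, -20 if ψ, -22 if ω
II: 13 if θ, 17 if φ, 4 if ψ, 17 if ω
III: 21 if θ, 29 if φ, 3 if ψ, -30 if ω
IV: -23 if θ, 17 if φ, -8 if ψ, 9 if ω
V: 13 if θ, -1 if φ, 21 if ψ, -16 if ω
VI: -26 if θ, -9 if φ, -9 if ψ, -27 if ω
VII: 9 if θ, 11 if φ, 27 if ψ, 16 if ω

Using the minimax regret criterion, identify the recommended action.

VII

Column bests: θ=21, φ=29, ψ=27, ω=17.
I regrets: 4, 37, 47, 39 → max 47
II regrets: 8, 12, 23, 0 → max 23
III regrets: 0, 0, 24, 47 → max 47
IV regrets: 44, 12, 35, 8 → max 44
V regrets: 8, 30, 6, 33 → max 33
VI regrets: 47, 38, 36, 44 → max 47
VII regrets: 12, 18, 0, 1 → max 18
Smallest max regret = 18 → VII.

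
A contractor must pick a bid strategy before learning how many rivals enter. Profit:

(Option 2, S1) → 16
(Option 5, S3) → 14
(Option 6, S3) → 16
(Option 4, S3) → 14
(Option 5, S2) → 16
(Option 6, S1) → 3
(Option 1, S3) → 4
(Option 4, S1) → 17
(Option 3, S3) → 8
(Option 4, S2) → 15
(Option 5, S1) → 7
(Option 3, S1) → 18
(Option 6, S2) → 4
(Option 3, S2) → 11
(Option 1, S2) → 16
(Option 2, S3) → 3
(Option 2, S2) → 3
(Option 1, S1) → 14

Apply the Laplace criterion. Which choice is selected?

Option 4

Row averages: Option 1=34/3, Option 2=22/3, Option 3=37/3, Option 4=46/3, Option 5=37/3, Option 6=23/3
Highest average = 46/3 → Option 4.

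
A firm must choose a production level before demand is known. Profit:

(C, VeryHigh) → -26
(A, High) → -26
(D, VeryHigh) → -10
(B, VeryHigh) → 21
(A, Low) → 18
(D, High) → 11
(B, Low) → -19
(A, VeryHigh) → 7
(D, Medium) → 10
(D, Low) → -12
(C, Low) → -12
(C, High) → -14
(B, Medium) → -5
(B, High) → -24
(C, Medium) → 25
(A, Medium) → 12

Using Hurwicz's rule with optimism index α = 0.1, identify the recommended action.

D

A: 0.1·18 + 0.9·(-26) = -21.6
B: 0.1·21 + 0.9·(-24) = -19.5
C: 0.1·25 + 0.9·(-26) = -20.9
D: 0.1·11 + 0.9·(-12) = -9.7
Highest Hurwicz score = -9.7 → D.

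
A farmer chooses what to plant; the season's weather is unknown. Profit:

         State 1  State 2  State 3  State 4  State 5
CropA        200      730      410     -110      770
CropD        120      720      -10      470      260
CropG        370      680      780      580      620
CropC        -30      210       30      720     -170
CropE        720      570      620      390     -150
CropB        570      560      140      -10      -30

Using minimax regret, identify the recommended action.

CropG

Column bests: State 1=720, State 2=730, State 3=780, State 4=720, State 5=770.
CropA regrets: 520, 0, 370, 830, 0 → max 830
CropD regrets: 600, 10, 790, 250, 510 → max 790
CropG regrets: 350, 50, 0, 140, 150 → max 350
CropC regrets: 750, 520, 750, 0, 940 → max 940
CropE regrets: 0, 160, 160, 330, 920 → max 920
CropB regrets: 150, 170, 640, 730, 800 → max 800
Smallest max regret = 350 → CropG.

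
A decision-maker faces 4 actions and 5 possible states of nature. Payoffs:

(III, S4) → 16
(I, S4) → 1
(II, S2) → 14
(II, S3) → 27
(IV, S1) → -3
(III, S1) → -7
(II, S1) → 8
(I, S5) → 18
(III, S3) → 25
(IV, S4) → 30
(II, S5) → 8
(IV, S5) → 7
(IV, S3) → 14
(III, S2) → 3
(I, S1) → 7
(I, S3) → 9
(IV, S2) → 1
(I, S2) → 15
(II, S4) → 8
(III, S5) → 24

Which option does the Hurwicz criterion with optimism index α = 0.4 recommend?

II

I: 0.4·18 + 0.6·1 = 7.8
II: 0.4·27 + 0.6·8 = 15.6
III: 0.4·25 + 0.6·(-7) = 5.8
IV: 0.4·30 + 0.6·(-3) = 10.2
Highest Hurwicz score = 15.6 → II.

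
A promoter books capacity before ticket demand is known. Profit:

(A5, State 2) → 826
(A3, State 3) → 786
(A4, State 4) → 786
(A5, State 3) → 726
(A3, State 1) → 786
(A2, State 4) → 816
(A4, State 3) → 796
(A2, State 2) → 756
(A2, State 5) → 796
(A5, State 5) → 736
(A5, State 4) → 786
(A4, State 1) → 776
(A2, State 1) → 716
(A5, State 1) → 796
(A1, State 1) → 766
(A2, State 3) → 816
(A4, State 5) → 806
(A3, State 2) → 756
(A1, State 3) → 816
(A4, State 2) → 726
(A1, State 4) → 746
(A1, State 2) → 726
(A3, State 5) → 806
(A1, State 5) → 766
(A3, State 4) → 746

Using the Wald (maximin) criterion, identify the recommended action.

A3

Row minima: A1=726, A2=716, A3=746, A4=726, A5=726
Best worst-case = 746 → A3.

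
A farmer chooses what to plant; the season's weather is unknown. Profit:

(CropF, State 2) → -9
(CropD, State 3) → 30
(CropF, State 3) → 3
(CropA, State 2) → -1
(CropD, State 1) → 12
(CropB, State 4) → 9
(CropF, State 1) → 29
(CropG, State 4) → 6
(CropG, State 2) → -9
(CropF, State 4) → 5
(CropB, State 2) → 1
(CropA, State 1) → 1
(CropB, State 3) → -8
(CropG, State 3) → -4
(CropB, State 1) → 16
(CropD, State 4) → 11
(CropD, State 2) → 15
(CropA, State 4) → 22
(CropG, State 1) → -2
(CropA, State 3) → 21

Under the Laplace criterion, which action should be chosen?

CropD

Row averages: CropD=17, CropF=7, CropB=4.5, CropA=10.75, CropG=-2.25
Highest average = 17 → CropD.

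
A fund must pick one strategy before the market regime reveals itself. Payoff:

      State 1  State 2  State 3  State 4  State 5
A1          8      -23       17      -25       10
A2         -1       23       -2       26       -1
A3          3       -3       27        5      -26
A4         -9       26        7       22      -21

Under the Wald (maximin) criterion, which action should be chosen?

A2

Row minima: A1=-25, A2=-2, A3=-26, A4=-21
Best worst-case = -2 → A2.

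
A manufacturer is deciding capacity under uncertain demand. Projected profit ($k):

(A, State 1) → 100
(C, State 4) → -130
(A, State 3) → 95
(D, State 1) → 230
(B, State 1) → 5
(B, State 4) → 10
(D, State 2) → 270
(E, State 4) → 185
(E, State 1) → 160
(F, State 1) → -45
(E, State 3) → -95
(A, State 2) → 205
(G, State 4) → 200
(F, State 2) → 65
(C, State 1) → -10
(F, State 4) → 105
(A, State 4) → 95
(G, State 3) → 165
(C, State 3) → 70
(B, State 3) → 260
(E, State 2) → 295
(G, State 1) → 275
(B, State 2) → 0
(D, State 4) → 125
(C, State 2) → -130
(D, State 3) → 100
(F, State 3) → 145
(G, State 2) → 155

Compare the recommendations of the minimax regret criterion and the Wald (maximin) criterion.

minimax regret → G; maximin → G (agree)

Column bests: State 1=275, State 2=295, State 3=260, State 4=200.
A regrets: 175, 90, 165, 105 → max 175
B regrets: 270, 295, 0, 190 → max 295
C regrets: 285, 425, 190, 330 → max 425
D regrets: 45, 25, 160, 75 → max 160
E regrets: 115, 0, 355, 15 → max 355
F regrets: 320, 230, 115, 95 → max 320
G regrets: 0, 140, 95, 0 → max 140
Smallest max regret = 140 → G.
Row minima: A=95, B=0, C=-130, D=100, E=-95, F=-45, G=155
Best worst-case = 155 → G.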